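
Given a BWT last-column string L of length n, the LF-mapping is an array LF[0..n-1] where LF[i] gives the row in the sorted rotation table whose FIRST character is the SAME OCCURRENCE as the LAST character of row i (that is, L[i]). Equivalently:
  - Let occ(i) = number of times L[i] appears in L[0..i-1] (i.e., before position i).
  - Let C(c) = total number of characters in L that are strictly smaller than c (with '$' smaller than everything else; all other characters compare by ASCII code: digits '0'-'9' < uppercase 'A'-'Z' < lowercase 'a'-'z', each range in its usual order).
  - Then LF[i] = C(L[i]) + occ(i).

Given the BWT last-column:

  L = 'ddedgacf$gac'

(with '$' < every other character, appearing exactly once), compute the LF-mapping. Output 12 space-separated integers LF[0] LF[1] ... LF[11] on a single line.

Char counts: '$':1, 'a':2, 'c':2, 'd':3, 'e':1, 'f':1, 'g':2
C (first-col start): C('$')=0, C('a')=1, C('c')=3, C('d')=5, C('e')=8, C('f')=9, C('g')=10
L[0]='d': occ=0, LF[0]=C('d')+0=5+0=5
L[1]='d': occ=1, LF[1]=C('d')+1=5+1=6
L[2]='e': occ=0, LF[2]=C('e')+0=8+0=8
L[3]='d': occ=2, LF[3]=C('d')+2=5+2=7
L[4]='g': occ=0, LF[4]=C('g')+0=10+0=10
L[5]='a': occ=0, LF[5]=C('a')+0=1+0=1
L[6]='c': occ=0, LF[6]=C('c')+0=3+0=3
L[7]='f': occ=0, LF[7]=C('f')+0=9+0=9
L[8]='$': occ=0, LF[8]=C('$')+0=0+0=0
L[9]='g': occ=1, LF[9]=C('g')+1=10+1=11
L[10]='a': occ=1, LF[10]=C('a')+1=1+1=2
L[11]='c': occ=1, LF[11]=C('c')+1=3+1=4

Answer: 5 6 8 7 10 1 3 9 0 11 2 4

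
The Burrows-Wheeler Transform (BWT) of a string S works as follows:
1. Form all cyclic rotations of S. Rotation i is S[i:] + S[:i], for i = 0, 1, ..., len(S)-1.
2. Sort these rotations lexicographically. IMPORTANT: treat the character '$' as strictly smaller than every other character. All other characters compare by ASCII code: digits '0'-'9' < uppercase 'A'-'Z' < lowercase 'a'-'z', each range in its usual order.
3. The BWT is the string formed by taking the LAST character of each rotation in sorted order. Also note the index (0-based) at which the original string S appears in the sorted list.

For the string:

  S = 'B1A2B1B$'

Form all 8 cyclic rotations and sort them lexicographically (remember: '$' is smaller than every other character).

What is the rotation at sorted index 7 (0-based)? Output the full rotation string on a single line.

Answer: B1B$B1A2

Derivation:
All 8 rotations (rotation i = S[i:]+S[:i]):
  rot[0] = B1A2B1B$
  rot[1] = 1A2B1B$B
  rot[2] = A2B1B$B1
  rot[3] = 2B1B$B1A
  rot[4] = B1B$B1A2
  rot[5] = 1B$B1A2B
  rot[6] = B$B1A2B1
  rot[7] = $B1A2B1B
Sorted (with $ < everything):
  sorted[0] = $B1A2B1B
  sorted[1] = 1A2B1B$B
  sorted[2] = 1B$B1A2B
  sorted[3] = 2B1B$B1A
  sorted[4] = A2B1B$B1
  sorted[5] = B$B1A2B1
  sorted[6] = B1A2B1B$
  sorted[7] = B1B$B1A2
sorted[7] = B1B$B1A2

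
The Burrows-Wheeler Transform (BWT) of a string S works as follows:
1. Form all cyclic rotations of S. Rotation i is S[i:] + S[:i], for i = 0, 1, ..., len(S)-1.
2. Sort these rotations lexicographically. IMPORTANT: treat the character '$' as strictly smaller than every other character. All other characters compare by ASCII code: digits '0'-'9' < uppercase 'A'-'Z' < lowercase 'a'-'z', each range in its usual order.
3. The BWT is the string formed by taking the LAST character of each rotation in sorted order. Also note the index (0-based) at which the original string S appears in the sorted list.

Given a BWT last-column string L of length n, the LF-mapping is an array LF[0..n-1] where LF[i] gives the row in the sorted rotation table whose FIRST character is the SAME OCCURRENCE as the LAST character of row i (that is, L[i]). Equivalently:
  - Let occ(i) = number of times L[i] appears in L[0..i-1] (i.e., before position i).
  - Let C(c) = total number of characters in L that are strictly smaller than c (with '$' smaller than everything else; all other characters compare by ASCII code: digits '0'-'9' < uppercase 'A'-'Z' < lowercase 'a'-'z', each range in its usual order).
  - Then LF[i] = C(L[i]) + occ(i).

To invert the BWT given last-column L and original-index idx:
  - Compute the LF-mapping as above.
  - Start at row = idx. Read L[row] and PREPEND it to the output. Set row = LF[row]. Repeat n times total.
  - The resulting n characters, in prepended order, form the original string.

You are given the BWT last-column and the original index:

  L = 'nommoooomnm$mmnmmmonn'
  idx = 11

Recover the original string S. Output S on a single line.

LF mapping: 10 15 1 2 16 17 18 19 3 11 4 0 5 6 12 7 8 9 20 13 14
Walk LF starting at row 11, prepending L[row]:
  step 1: row=11, L[11]='$', prepend. Next row=LF[11]=0
  step 2: row=0, L[0]='n', prepend. Next row=LF[0]=10
  step 3: row=10, L[10]='m', prepend. Next row=LF[10]=4
  step 4: row=4, L[4]='o', prepend. Next row=LF[4]=16
  step 5: row=16, L[16]='m', prepend. Next row=LF[16]=8
  step 6: row=8, L[8]='m', prepend. Next row=LF[8]=3
  step 7: row=3, L[3]='m', prepend. Next row=LF[3]=2
  step 8: row=2, L[2]='m', prepend. Next row=LF[2]=1
  step 9: row=1, L[1]='o', prepend. Next row=LF[1]=15
  step 10: row=15, L[15]='m', prepend. Next row=LF[15]=7
  step 11: row=7, L[7]='o', prepend. Next row=LF[7]=19
  step 12: row=19, L[19]='n', prepend. Next row=LF[19]=13
  step 13: row=13, L[13]='m', prepend. Next row=LF[13]=6
  step 14: row=6, L[6]='o', prepend. Next row=LF[6]=18
  step 15: row=18, L[18]='o', prepend. Next row=LF[18]=20
  step 16: row=20, L[20]='n', prepend. Next row=LF[20]=14
  step 17: row=14, L[14]='n', prepend. Next row=LF[14]=12
  step 18: row=12, L[12]='m', prepend. Next row=LF[12]=5
  step 19: row=5, L[5]='o', prepend. Next row=LF[5]=17
  step 20: row=17, L[17]='m', prepend. Next row=LF[17]=9
  step 21: row=9, L[9]='n', prepend. Next row=LF[9]=11
Reversed output: nmomnnoomnomommmmomn$

Answer: nmomnnoomnomommmmomn$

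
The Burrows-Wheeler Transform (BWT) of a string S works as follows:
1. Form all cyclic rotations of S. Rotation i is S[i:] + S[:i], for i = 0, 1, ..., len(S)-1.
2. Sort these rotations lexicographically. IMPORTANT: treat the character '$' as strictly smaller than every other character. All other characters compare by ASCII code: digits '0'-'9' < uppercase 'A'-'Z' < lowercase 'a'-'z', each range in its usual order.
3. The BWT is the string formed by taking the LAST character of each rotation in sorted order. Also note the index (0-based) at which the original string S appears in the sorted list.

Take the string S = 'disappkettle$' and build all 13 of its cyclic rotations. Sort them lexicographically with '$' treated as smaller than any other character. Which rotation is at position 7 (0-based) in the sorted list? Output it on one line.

All 13 rotations (rotation i = S[i:]+S[:i]):
  rot[0] = disappkettle$
  rot[1] = isappkettle$d
  rot[2] = sappkettle$di
  rot[3] = appkettle$dis
  rot[4] = ppkettle$disa
  rot[5] = pkettle$disap
  rot[6] = kettle$disapp
  rot[7] = ettle$disappk
  rot[8] = ttle$disappke
  rot[9] = tle$disappket
  rot[10] = le$disappkett
  rot[11] = e$disappkettl
  rot[12] = $disappkettle
Sorted (with $ < everything):
  sorted[0] = $disappkettle
  sorted[1] = appkettle$dis
  sorted[2] = disappkettle$
  sorted[3] = e$disappkettl
  sorted[4] = ettle$disappk
  sorted[5] = isappkettle$d
  sorted[6] = kettle$disapp
  sorted[7] = le$disappkett
  sorted[8] = pkettle$disap
  sorted[9] = ppkettle$disa
  sorted[10] = sappkettle$di
  sorted[11] = tle$disappket
  sorted[12] = ttle$disappke
sorted[7] = le$disappkett

Answer: le$disappkett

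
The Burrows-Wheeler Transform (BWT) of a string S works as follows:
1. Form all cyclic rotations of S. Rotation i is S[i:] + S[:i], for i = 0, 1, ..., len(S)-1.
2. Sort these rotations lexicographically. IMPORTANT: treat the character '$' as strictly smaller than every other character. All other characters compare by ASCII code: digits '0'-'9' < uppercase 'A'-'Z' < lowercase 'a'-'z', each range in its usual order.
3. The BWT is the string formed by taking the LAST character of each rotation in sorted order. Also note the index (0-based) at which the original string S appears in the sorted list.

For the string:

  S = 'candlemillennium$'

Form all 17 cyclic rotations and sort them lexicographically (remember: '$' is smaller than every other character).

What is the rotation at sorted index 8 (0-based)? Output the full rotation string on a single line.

Answer: lemillennium$cand

Derivation:
All 17 rotations (rotation i = S[i:]+S[:i]):
  rot[0] = candlemillennium$
  rot[1] = andlemillennium$c
  rot[2] = ndlemillennium$ca
  rot[3] = dlemillennium$can
  rot[4] = lemillennium$cand
  rot[5] = emillennium$candl
  rot[6] = millennium$candle
  rot[7] = illennium$candlem
  rot[8] = llennium$candlemi
  rot[9] = lennium$candlemil
  rot[10] = ennium$candlemill
  rot[11] = nnium$candlemille
  rot[12] = nium$candlemillen
  rot[13] = ium$candlemillenn
  rot[14] = um$candlemillenni
  rot[15] = m$candlemillenniu
  rot[16] = $candlemillennium
Sorted (with $ < everything):
  sorted[0] = $candlemillennium
  sorted[1] = andlemillennium$c
  sorted[2] = candlemillennium$
  sorted[3] = dlemillennium$can
  sorted[4] = emillennium$candl
  sorted[5] = ennium$candlemill
  sorted[6] = illennium$candlem
  sorted[7] = ium$candlemillenn
  sorted[8] = lemillennium$cand
  sorted[9] = lennium$candlemil
  sorted[10] = llennium$candlemi
  sorted[11] = m$candlemillenniu
  sorted[12] = millennium$candle
  sorted[13] = ndlemillennium$ca
  sorted[14] = nium$candlemillen
  sorted[15] = nnium$candlemille
  sorted[16] = um$candlemillenni
sorted[8] = lemillennium$cand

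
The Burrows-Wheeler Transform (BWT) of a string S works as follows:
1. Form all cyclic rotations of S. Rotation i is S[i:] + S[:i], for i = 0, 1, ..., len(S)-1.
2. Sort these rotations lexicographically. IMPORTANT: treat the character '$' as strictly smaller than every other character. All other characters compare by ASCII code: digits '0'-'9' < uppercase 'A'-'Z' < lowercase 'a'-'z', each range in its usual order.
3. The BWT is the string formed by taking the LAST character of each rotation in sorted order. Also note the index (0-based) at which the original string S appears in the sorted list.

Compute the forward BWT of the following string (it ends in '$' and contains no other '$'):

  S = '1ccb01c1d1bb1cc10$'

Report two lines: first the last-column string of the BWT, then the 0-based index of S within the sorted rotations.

All 18 rotations (rotation i = S[i:]+S[:i]):
  rot[0] = 1ccb01c1d1bb1cc10$
  rot[1] = ccb01c1d1bb1cc10$1
  rot[2] = cb01c1d1bb1cc10$1c
  rot[3] = b01c1d1bb1cc10$1cc
  rot[4] = 01c1d1bb1cc10$1ccb
  rot[5] = 1c1d1bb1cc10$1ccb0
  rot[6] = c1d1bb1cc10$1ccb01
  rot[7] = 1d1bb1cc10$1ccb01c
  rot[8] = d1bb1cc10$1ccb01c1
  rot[9] = 1bb1cc10$1ccb01c1d
  rot[10] = bb1cc10$1ccb01c1d1
  rot[11] = b1cc10$1ccb01c1d1b
  rot[12] = 1cc10$1ccb01c1d1bb
  rot[13] = cc10$1ccb01c1d1bb1
  rot[14] = c10$1ccb01c1d1bb1c
  rot[15] = 10$1ccb01c1d1bb1cc
  rot[16] = 0$1ccb01c1d1bb1cc1
  rot[17] = $1ccb01c1d1bb1cc10
Sorted (with $ < everything):
  sorted[0] = $1ccb01c1d1bb1cc10  (last char: '0')
  sorted[1] = 0$1ccb01c1d1bb1cc1  (last char: '1')
  sorted[2] = 01c1d1bb1cc10$1ccb  (last char: 'b')
  sorted[3] = 10$1ccb01c1d1bb1cc  (last char: 'c')
  sorted[4] = 1bb1cc10$1ccb01c1d  (last char: 'd')
  sorted[5] = 1c1d1bb1cc10$1ccb0  (last char: '0')
  sorted[6] = 1cc10$1ccb01c1d1bb  (last char: 'b')
  sorted[7] = 1ccb01c1d1bb1cc10$  (last char: '$')
  sorted[8] = 1d1bb1cc10$1ccb01c  (last char: 'c')
  sorted[9] = b01c1d1bb1cc10$1cc  (last char: 'c')
  sorted[10] = b1cc10$1ccb01c1d1b  (last char: 'b')
  sorted[11] = bb1cc10$1ccb01c1d1  (last char: '1')
  sorted[12] = c10$1ccb01c1d1bb1c  (last char: 'c')
  sorted[13] = c1d1bb1cc10$1ccb01  (last char: '1')
  sorted[14] = cb01c1d1bb1cc10$1c  (last char: 'c')
  sorted[15] = cc10$1ccb01c1d1bb1  (last char: '1')
  sorted[16] = ccb01c1d1bb1cc10$1  (last char: '1')
  sorted[17] = d1bb1cc10$1ccb01c1  (last char: '1')
Last column: 01bcd0b$ccb1c1c111
Original string S is at sorted index 7

Answer: 01bcd0b$ccb1c1c111
7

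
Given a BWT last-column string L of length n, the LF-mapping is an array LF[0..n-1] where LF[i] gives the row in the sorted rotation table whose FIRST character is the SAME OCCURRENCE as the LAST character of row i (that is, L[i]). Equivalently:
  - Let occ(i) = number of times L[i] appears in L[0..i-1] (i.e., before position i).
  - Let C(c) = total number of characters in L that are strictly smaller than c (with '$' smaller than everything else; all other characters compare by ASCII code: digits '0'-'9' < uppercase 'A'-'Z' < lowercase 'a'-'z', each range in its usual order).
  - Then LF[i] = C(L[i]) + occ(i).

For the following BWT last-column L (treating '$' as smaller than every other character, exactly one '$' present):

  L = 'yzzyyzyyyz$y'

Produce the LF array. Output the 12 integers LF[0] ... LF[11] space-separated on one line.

Char counts: '$':1, 'y':7, 'z':4
C (first-col start): C('$')=0, C('y')=1, C('z')=8
L[0]='y': occ=0, LF[0]=C('y')+0=1+0=1
L[1]='z': occ=0, LF[1]=C('z')+0=8+0=8
L[2]='z': occ=1, LF[2]=C('z')+1=8+1=9
L[3]='y': occ=1, LF[3]=C('y')+1=1+1=2
L[4]='y': occ=2, LF[4]=C('y')+2=1+2=3
L[5]='z': occ=2, LF[5]=C('z')+2=8+2=10
L[6]='y': occ=3, LF[6]=C('y')+3=1+3=4
L[7]='y': occ=4, LF[7]=C('y')+4=1+4=5
L[8]='y': occ=5, LF[8]=C('y')+5=1+5=6
L[9]='z': occ=3, LF[9]=C('z')+3=8+3=11
L[10]='$': occ=0, LF[10]=C('$')+0=0+0=0
L[11]='y': occ=6, LF[11]=C('y')+6=1+6=7

Answer: 1 8 9 2 3 10 4 5 6 11 0 7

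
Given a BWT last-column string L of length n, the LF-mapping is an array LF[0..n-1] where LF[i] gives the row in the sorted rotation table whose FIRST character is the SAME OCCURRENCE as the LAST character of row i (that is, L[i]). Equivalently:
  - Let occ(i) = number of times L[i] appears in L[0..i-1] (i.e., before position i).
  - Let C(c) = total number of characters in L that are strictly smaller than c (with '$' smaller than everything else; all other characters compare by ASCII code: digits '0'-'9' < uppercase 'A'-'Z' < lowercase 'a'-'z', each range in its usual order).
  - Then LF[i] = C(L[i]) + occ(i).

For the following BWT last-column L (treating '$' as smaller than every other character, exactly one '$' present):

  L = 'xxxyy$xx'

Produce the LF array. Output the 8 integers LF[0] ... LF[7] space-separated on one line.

Char counts: '$':1, 'x':5, 'y':2
C (first-col start): C('$')=0, C('x')=1, C('y')=6
L[0]='x': occ=0, LF[0]=C('x')+0=1+0=1
L[1]='x': occ=1, LF[1]=C('x')+1=1+1=2
L[2]='x': occ=2, LF[2]=C('x')+2=1+2=3
L[3]='y': occ=0, LF[3]=C('y')+0=6+0=6
L[4]='y': occ=1, LF[4]=C('y')+1=6+1=7
L[5]='$': occ=0, LF[5]=C('$')+0=0+0=0
L[6]='x': occ=3, LF[6]=C('x')+3=1+3=4
L[7]='x': occ=4, LF[7]=C('x')+4=1+4=5

Answer: 1 2 3 6 7 0 4 5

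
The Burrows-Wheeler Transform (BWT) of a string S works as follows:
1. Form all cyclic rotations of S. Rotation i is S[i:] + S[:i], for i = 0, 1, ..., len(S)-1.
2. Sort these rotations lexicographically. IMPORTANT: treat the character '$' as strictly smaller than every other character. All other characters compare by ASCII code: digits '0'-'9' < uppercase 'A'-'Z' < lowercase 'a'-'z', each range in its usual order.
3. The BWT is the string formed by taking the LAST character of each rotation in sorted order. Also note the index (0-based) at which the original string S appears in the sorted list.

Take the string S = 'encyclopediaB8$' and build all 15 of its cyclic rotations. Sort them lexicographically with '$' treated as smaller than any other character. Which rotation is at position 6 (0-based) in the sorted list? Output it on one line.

Answer: diaB8$encyclope

Derivation:
All 15 rotations (rotation i = S[i:]+S[:i]):
  rot[0] = encyclopediaB8$
  rot[1] = ncyclopediaB8$e
  rot[2] = cyclopediaB8$en
  rot[3] = yclopediaB8$enc
  rot[4] = clopediaB8$ency
  rot[5] = lopediaB8$encyc
  rot[6] = opediaB8$encycl
  rot[7] = pediaB8$encyclo
  rot[8] = ediaB8$encyclop
  rot[9] = diaB8$encyclope
  rot[10] = iaB8$encycloped
  rot[11] = aB8$encyclopedi
  rot[12] = B8$encyclopedia
  rot[13] = 8$encyclopediaB
  rot[14] = $encyclopediaB8
Sorted (with $ < everything):
  sorted[0] = $encyclopediaB8
  sorted[1] = 8$encyclopediaB
  sorted[2] = B8$encyclopedia
  sorted[3] = aB8$encyclopedi
  sorted[4] = clopediaB8$ency
  sorted[5] = cyclopediaB8$en
  sorted[6] = diaB8$encyclope
  sorted[7] = ediaB8$encyclop
  sorted[8] = encyclopediaB8$
  sorted[9] = iaB8$encycloped
  sorted[10] = lopediaB8$encyc
  sorted[11] = ncyclopediaB8$e
  sorted[12] = opediaB8$encycl
  sorted[13] = pediaB8$encyclo
  sorted[14] = yclopediaB8$enc
sorted[6] = diaB8$encyclope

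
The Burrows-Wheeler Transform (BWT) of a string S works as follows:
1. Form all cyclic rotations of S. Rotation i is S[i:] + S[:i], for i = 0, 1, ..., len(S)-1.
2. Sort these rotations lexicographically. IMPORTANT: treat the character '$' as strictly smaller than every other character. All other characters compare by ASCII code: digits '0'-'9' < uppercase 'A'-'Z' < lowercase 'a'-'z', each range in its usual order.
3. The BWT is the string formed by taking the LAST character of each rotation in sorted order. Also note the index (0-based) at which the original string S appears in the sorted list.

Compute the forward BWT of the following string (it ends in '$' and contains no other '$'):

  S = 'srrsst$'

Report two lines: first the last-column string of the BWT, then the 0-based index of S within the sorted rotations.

All 7 rotations (rotation i = S[i:]+S[:i]):
  rot[0] = srrsst$
  rot[1] = rrsst$s
  rot[2] = rsst$sr
  rot[3] = sst$srr
  rot[4] = st$srrs
  rot[5] = t$srrss
  rot[6] = $srrsst
Sorted (with $ < everything):
  sorted[0] = $srrsst  (last char: 't')
  sorted[1] = rrsst$s  (last char: 's')
  sorted[2] = rsst$sr  (last char: 'r')
  sorted[3] = srrsst$  (last char: '$')
  sorted[4] = sst$srr  (last char: 'r')
  sorted[5] = st$srrs  (last char: 's')
  sorted[6] = t$srrss  (last char: 's')
Last column: tsr$rss
Original string S is at sorted index 3

Answer: tsr$rss
3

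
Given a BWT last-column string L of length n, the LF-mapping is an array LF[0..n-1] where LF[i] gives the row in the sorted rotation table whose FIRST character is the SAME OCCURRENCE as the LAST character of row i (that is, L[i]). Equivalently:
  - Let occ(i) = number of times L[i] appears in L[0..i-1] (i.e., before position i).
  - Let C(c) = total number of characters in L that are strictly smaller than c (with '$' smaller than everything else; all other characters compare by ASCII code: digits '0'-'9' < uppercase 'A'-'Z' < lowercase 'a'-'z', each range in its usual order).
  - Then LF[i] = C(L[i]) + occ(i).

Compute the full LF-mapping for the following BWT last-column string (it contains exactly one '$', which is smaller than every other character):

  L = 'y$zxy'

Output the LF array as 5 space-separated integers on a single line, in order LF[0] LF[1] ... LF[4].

Answer: 2 0 4 1 3

Derivation:
Char counts: '$':1, 'x':1, 'y':2, 'z':1
C (first-col start): C('$')=0, C('x')=1, C('y')=2, C('z')=4
L[0]='y': occ=0, LF[0]=C('y')+0=2+0=2
L[1]='$': occ=0, LF[1]=C('$')+0=0+0=0
L[2]='z': occ=0, LF[2]=C('z')+0=4+0=4
L[3]='x': occ=0, LF[3]=C('x')+0=1+0=1
L[4]='y': occ=1, LF[4]=C('y')+1=2+1=3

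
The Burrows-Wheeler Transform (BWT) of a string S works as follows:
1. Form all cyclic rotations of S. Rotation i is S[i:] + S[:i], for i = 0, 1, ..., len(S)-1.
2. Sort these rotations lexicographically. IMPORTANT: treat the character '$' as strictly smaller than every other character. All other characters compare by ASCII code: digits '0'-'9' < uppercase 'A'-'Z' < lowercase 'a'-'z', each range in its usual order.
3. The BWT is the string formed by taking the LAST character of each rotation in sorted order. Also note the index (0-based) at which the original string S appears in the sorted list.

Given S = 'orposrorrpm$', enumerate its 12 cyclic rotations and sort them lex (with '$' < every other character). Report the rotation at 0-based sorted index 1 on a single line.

Answer: m$orposrorrp

Derivation:
All 12 rotations (rotation i = S[i:]+S[:i]):
  rot[0] = orposrorrpm$
  rot[1] = rposrorrpm$o
  rot[2] = posrorrpm$or
  rot[3] = osrorrpm$orp
  rot[4] = srorrpm$orpo
  rot[5] = rorrpm$orpos
  rot[6] = orrpm$orposr
  rot[7] = rrpm$orposro
  rot[8] = rpm$orposror
  rot[9] = pm$orposrorr
  rot[10] = m$orposrorrp
  rot[11] = $orposrorrpm
Sorted (with $ < everything):
  sorted[0] = $orposrorrpm
  sorted[1] = m$orposrorrp
  sorted[2] = orposrorrpm$
  sorted[3] = orrpm$orposr
  sorted[4] = osrorrpm$orp
  sorted[5] = pm$orposrorr
  sorted[6] = posrorrpm$or
  sorted[7] = rorrpm$orpos
  sorted[8] = rpm$orposror
  sorted[9] = rposrorrpm$o
  sorted[10] = rrpm$orposro
  sorted[11] = srorrpm$orpo
sorted[1] = m$orposrorrp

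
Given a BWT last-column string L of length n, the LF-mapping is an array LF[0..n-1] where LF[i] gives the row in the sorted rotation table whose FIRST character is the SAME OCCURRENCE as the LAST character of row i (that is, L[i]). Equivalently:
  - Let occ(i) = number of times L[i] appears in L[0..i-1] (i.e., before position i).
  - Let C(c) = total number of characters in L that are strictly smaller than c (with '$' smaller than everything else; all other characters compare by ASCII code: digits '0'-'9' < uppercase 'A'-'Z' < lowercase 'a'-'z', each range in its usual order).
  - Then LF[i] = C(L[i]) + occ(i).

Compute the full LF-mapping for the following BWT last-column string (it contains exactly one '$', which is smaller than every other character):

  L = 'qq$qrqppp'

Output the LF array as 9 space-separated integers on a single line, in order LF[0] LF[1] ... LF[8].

Char counts: '$':1, 'p':3, 'q':4, 'r':1
C (first-col start): C('$')=0, C('p')=1, C('q')=4, C('r')=8
L[0]='q': occ=0, LF[0]=C('q')+0=4+0=4
L[1]='q': occ=1, LF[1]=C('q')+1=4+1=5
L[2]='$': occ=0, LF[2]=C('$')+0=0+0=0
L[3]='q': occ=2, LF[3]=C('q')+2=4+2=6
L[4]='r': occ=0, LF[4]=C('r')+0=8+0=8
L[5]='q': occ=3, LF[5]=C('q')+3=4+3=7
L[6]='p': occ=0, LF[6]=C('p')+0=1+0=1
L[7]='p': occ=1, LF[7]=C('p')+1=1+1=2
L[8]='p': occ=2, LF[8]=C('p')+2=1+2=3

Answer: 4 5 0 6 8 7 1 2 3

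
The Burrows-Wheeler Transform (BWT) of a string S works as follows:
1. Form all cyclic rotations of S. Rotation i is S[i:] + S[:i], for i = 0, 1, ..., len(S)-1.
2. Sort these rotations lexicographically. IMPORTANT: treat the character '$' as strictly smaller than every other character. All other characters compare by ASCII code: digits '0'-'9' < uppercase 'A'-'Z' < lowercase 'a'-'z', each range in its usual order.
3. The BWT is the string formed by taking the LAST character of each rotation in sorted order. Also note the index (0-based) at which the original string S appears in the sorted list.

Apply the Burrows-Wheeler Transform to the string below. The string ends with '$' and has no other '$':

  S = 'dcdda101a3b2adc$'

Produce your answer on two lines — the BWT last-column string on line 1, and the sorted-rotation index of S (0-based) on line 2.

All 16 rotations (rotation i = S[i:]+S[:i]):
  rot[0] = dcdda101a3b2adc$
  rot[1] = cdda101a3b2adc$d
  rot[2] = dda101a3b2adc$dc
  rot[3] = da101a3b2adc$dcd
  rot[4] = a101a3b2adc$dcdd
  rot[5] = 101a3b2adc$dcdda
  rot[6] = 01a3b2adc$dcdda1
  rot[7] = 1a3b2adc$dcdda10
  rot[8] = a3b2adc$dcdda101
  rot[9] = 3b2adc$dcdda101a
  rot[10] = b2adc$dcdda101a3
  rot[11] = 2adc$dcdda101a3b
  rot[12] = adc$dcdda101a3b2
  rot[13] = dc$dcdda101a3b2a
  rot[14] = c$dcdda101a3b2ad
  rot[15] = $dcdda101a3b2adc
Sorted (with $ < everything):
  sorted[0] = $dcdda101a3b2adc  (last char: 'c')
  sorted[1] = 01a3b2adc$dcdda1  (last char: '1')
  sorted[2] = 101a3b2adc$dcdda  (last char: 'a')
  sorted[3] = 1a3b2adc$dcdda10  (last char: '0')
  sorted[4] = 2adc$dcdda101a3b  (last char: 'b')
  sorted[5] = 3b2adc$dcdda101a  (last char: 'a')
  sorted[6] = a101a3b2adc$dcdd  (last char: 'd')
  sorted[7] = a3b2adc$dcdda101  (last char: '1')
  sorted[8] = adc$dcdda101a3b2  (last char: '2')
  sorted[9] = b2adc$dcdda101a3  (last char: '3')
  sorted[10] = c$dcdda101a3b2ad  (last char: 'd')
  sorted[11] = cdda101a3b2adc$d  (last char: 'd')
  sorted[12] = da101a3b2adc$dcd  (last char: 'd')
  sorted[13] = dc$dcdda101a3b2a  (last char: 'a')
  sorted[14] = dcdda101a3b2adc$  (last char: '$')
  sorted[15] = dda101a3b2adc$dc  (last char: 'c')
Last column: c1a0bad123ddda$c
Original string S is at sorted index 14

Answer: c1a0bad123ddda$c
14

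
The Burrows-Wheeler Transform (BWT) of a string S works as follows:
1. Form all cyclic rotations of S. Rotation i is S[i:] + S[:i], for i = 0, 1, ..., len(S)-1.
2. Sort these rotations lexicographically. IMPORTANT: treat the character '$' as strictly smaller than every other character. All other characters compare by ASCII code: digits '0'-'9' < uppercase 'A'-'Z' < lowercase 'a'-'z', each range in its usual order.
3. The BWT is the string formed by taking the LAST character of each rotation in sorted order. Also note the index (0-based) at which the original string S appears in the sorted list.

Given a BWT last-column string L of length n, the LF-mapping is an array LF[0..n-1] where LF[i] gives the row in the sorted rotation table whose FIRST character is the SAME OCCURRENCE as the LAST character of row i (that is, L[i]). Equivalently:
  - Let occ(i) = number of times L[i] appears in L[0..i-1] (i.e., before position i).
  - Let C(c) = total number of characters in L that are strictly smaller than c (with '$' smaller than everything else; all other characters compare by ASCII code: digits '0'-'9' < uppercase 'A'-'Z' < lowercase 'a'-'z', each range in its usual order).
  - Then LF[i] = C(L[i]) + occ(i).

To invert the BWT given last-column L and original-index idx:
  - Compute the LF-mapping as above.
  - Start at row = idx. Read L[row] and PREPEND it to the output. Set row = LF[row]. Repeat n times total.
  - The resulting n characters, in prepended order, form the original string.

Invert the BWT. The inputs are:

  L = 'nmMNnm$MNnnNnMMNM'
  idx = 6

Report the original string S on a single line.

LF mapping: 12 10 1 6 13 11 0 2 7 14 15 8 16 3 4 9 5
Walk LF starting at row 6, prepending L[row]:
  step 1: row=6, L[6]='$', prepend. Next row=LF[6]=0
  step 2: row=0, L[0]='n', prepend. Next row=LF[0]=12
  step 3: row=12, L[12]='n', prepend. Next row=LF[12]=16
  step 4: row=16, L[16]='M', prepend. Next row=LF[16]=5
  step 5: row=5, L[5]='m', prepend. Next row=LF[5]=11
  step 6: row=11, L[11]='N', prepend. Next row=LF[11]=8
  step 7: row=8, L[8]='N', prepend. Next row=LF[8]=7
  step 8: row=7, L[7]='M', prepend. Next row=LF[7]=2
  step 9: row=2, L[2]='M', prepend. Next row=LF[2]=1
  step 10: row=1, L[1]='m', prepend. Next row=LF[1]=10
  step 11: row=10, L[10]='n', prepend. Next row=LF[10]=15
  step 12: row=15, L[15]='N', prepend. Next row=LF[15]=9
  step 13: row=9, L[9]='n', prepend. Next row=LF[9]=14
  step 14: row=14, L[14]='M', prepend. Next row=LF[14]=4
  step 15: row=4, L[4]='n', prepend. Next row=LF[4]=13
  step 16: row=13, L[13]='M', prepend. Next row=LF[13]=3
  step 17: row=3, L[3]='N', prepend. Next row=LF[3]=6
Reversed output: NMnMnNnmMMNNmMnn$

Answer: NMnMnNnmMMNNmMnn$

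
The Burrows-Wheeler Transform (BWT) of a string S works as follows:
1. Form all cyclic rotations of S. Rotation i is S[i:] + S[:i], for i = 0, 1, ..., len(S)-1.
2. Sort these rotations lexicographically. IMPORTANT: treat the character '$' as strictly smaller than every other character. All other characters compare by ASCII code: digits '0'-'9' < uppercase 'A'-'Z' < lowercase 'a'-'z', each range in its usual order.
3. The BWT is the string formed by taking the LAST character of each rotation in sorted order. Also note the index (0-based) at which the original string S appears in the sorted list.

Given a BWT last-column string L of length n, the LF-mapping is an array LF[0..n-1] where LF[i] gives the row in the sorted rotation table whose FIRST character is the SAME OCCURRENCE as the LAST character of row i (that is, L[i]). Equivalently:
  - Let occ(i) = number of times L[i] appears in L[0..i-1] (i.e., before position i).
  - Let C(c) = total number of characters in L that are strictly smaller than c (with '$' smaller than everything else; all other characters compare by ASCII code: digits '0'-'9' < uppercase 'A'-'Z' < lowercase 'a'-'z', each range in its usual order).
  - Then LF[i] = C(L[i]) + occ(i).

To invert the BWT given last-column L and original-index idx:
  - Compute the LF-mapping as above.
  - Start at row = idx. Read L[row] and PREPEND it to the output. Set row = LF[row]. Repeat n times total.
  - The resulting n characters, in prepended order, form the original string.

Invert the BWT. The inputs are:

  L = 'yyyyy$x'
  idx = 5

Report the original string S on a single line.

Answer: yyxyyy$

Derivation:
LF mapping: 2 3 4 5 6 0 1
Walk LF starting at row 5, prepending L[row]:
  step 1: row=5, L[5]='$', prepend. Next row=LF[5]=0
  step 2: row=0, L[0]='y', prepend. Next row=LF[0]=2
  step 3: row=2, L[2]='y', prepend. Next row=LF[2]=4
  step 4: row=4, L[4]='y', prepend. Next row=LF[4]=6
  step 5: row=6, L[6]='x', prepend. Next row=LF[6]=1
  step 6: row=1, L[1]='y', prepend. Next row=LF[1]=3
  step 7: row=3, L[3]='y', prepend. Next row=LF[3]=5
Reversed output: yyxyyy$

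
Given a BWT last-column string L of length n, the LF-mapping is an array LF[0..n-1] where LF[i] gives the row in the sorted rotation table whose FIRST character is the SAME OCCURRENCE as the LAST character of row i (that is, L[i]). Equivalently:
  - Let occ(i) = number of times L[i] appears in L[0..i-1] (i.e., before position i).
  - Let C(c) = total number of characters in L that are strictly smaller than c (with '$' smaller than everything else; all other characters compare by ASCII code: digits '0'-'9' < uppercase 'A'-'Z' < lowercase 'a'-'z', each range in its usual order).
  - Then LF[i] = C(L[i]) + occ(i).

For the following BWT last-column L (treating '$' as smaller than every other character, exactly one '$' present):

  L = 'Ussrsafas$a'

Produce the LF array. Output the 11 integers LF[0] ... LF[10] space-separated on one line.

Char counts: '$':1, 'U':1, 'a':3, 'f':1, 'r':1, 's':4
C (first-col start): C('$')=0, C('U')=1, C('a')=2, C('f')=5, C('r')=6, C('s')=7
L[0]='U': occ=0, LF[0]=C('U')+0=1+0=1
L[1]='s': occ=0, LF[1]=C('s')+0=7+0=7
L[2]='s': occ=1, LF[2]=C('s')+1=7+1=8
L[3]='r': occ=0, LF[3]=C('r')+0=6+0=6
L[4]='s': occ=2, LF[4]=C('s')+2=7+2=9
L[5]='a': occ=0, LF[5]=C('a')+0=2+0=2
L[6]='f': occ=0, LF[6]=C('f')+0=5+0=5
L[7]='a': occ=1, LF[7]=C('a')+1=2+1=3
L[8]='s': occ=3, LF[8]=C('s')+3=7+3=10
L[9]='$': occ=0, LF[9]=C('$')+0=0+0=0
L[10]='a': occ=2, LF[10]=C('a')+2=2+2=4

Answer: 1 7 8 6 9 2 5 3 10 0 4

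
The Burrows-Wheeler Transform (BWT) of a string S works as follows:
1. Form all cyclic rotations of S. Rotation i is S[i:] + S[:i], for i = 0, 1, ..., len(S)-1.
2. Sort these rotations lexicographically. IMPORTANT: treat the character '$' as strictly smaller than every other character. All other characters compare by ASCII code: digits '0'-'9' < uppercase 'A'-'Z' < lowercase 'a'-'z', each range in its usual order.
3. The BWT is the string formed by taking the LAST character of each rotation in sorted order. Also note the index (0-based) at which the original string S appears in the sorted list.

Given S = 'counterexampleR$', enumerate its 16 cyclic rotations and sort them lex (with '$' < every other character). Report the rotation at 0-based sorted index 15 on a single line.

All 16 rotations (rotation i = S[i:]+S[:i]):
  rot[0] = counterexampleR$
  rot[1] = ounterexampleR$c
  rot[2] = unterexampleR$co
  rot[3] = nterexampleR$cou
  rot[4] = terexampleR$coun
  rot[5] = erexampleR$count
  rot[6] = rexampleR$counte
  rot[7] = exampleR$counter
  rot[8] = xampleR$countere
  rot[9] = ampleR$counterex
  rot[10] = mpleR$counterexa
  rot[11] = pleR$counterexam
  rot[12] = leR$counterexamp
  rot[13] = eR$counterexampl
  rot[14] = R$counterexample
  rot[15] = $counterexampleR
Sorted (with $ < everything):
  sorted[0] = $counterexampleR
  sorted[1] = R$counterexample
  sorted[2] = ampleR$counterex
  sorted[3] = counterexampleR$
  sorted[4] = eR$counterexampl
  sorted[5] = erexampleR$count
  sorted[6] = exampleR$counter
  sorted[7] = leR$counterexamp
  sorted[8] = mpleR$counterexa
  sorted[9] = nterexampleR$cou
  sorted[10] = ounterexampleR$c
  sorted[11] = pleR$counterexam
  sorted[12] = rexampleR$counte
  sorted[13] = terexampleR$coun
  sorted[14] = unterexampleR$co
  sorted[15] = xampleR$countere
sorted[15] = xampleR$countere

Answer: xampleR$countere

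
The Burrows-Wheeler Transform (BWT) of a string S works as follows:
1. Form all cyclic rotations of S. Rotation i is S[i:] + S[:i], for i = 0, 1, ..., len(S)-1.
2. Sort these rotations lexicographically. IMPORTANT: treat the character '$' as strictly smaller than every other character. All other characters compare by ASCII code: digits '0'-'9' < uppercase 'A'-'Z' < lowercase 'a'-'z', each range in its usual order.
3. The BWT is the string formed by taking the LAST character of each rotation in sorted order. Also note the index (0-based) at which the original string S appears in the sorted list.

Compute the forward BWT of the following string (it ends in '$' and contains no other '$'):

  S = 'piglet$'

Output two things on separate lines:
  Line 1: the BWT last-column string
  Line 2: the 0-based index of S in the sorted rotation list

All 7 rotations (rotation i = S[i:]+S[:i]):
  rot[0] = piglet$
  rot[1] = iglet$p
  rot[2] = glet$pi
  rot[3] = let$pig
  rot[4] = et$pigl
  rot[5] = t$pigle
  rot[6] = $piglet
Sorted (with $ < everything):
  sorted[0] = $piglet  (last char: 't')
  sorted[1] = et$pigl  (last char: 'l')
  sorted[2] = glet$pi  (last char: 'i')
  sorted[3] = iglet$p  (last char: 'p')
  sorted[4] = let$pig  (last char: 'g')
  sorted[5] = piglet$  (last char: '$')
  sorted[6] = t$pigle  (last char: 'e')
Last column: tlipg$e
Original string S is at sorted index 5

Answer: tlipg$e
5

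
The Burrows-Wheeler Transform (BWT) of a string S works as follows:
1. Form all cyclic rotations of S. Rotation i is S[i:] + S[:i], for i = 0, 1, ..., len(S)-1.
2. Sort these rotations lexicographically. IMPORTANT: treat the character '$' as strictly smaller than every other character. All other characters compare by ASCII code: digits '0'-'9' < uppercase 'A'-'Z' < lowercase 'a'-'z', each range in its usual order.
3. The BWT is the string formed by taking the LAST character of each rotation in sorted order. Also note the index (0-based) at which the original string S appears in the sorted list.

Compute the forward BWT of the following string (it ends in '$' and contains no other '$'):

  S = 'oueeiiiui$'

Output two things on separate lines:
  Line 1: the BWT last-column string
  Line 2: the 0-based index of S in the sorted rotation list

Answer: iueueii$oi
7

Derivation:
All 10 rotations (rotation i = S[i:]+S[:i]):
  rot[0] = oueeiiiui$
  rot[1] = ueeiiiui$o
  rot[2] = eeiiiui$ou
  rot[3] = eiiiui$oue
  rot[4] = iiiui$ouee
  rot[5] = iiui$oueei
  rot[6] = iui$oueeii
  rot[7] = ui$oueeiii
  rot[8] = i$oueeiiiu
  rot[9] = $oueeiiiui
Sorted (with $ < everything):
  sorted[0] = $oueeiiiui  (last char: 'i')
  sorted[1] = eeiiiui$ou  (last char: 'u')
  sorted[2] = eiiiui$oue  (last char: 'e')
  sorted[3] = i$oueeiiiu  (last char: 'u')
  sorted[4] = iiiui$ouee  (last char: 'e')
  sorted[5] = iiui$oueei  (last char: 'i')
  sorted[6] = iui$oueeii  (last char: 'i')
  sorted[7] = oueeiiiui$  (last char: '$')
  sorted[8] = ueeiiiui$o  (last char: 'o')
  sorted[9] = ui$oueeiii  (last char: 'i')
Last column: iueueii$oi
Original string S is at sorted index 7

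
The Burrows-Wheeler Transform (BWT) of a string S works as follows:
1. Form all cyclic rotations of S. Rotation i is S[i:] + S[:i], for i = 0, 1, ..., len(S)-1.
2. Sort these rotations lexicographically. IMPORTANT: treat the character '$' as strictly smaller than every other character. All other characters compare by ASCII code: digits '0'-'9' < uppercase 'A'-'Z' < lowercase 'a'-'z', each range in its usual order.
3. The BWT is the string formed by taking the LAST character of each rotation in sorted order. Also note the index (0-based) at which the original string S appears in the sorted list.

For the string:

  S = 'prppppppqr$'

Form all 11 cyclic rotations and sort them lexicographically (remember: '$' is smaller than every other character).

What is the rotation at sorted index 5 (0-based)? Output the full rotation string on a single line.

All 11 rotations (rotation i = S[i:]+S[:i]):
  rot[0] = prppppppqr$
  rot[1] = rppppppqr$p
  rot[2] = ppppppqr$pr
  rot[3] = pppppqr$prp
  rot[4] = ppppqr$prpp
  rot[5] = pppqr$prppp
  rot[6] = ppqr$prpppp
  rot[7] = pqr$prppppp
  rot[8] = qr$prpppppp
  rot[9] = r$prppppppq
  rot[10] = $prppppppqr
Sorted (with $ < everything):
  sorted[0] = $prppppppqr
  sorted[1] = ppppppqr$pr
  sorted[2] = pppppqr$prp
  sorted[3] = ppppqr$prpp
  sorted[4] = pppqr$prppp
  sorted[5] = ppqr$prpppp
  sorted[6] = pqr$prppppp
  sorted[7] = prppppppqr$
  sorted[8] = qr$prpppppp
  sorted[9] = r$prppppppq
  sorted[10] = rppppppqr$p
sorted[5] = ppqr$prpppp

Answer: ppqr$prpppp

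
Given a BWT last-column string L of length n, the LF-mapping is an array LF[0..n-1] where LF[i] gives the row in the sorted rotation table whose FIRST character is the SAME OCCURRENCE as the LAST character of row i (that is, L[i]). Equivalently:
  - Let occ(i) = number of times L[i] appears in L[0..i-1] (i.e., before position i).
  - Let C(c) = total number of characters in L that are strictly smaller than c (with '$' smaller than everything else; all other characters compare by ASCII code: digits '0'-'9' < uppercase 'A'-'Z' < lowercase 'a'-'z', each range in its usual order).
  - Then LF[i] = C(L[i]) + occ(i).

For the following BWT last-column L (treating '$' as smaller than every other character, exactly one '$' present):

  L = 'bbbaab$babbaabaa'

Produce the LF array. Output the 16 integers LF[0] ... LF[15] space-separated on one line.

Char counts: '$':1, 'a':7, 'b':8
C (first-col start): C('$')=0, C('a')=1, C('b')=8
L[0]='b': occ=0, LF[0]=C('b')+0=8+0=8
L[1]='b': occ=1, LF[1]=C('b')+1=8+1=9
L[2]='b': occ=2, LF[2]=C('b')+2=8+2=10
L[3]='a': occ=0, LF[3]=C('a')+0=1+0=1
L[4]='a': occ=1, LF[4]=C('a')+1=1+1=2
L[5]='b': occ=3, LF[5]=C('b')+3=8+3=11
L[6]='$': occ=0, LF[6]=C('$')+0=0+0=0
L[7]='b': occ=4, LF[7]=C('b')+4=8+4=12
L[8]='a': occ=2, LF[8]=C('a')+2=1+2=3
L[9]='b': occ=5, LF[9]=C('b')+5=8+5=13
L[10]='b': occ=6, LF[10]=C('b')+6=8+6=14
L[11]='a': occ=3, LF[11]=C('a')+3=1+3=4
L[12]='a': occ=4, LF[12]=C('a')+4=1+4=5
L[13]='b': occ=7, LF[13]=C('b')+7=8+7=15
L[14]='a': occ=5, LF[14]=C('a')+5=1+5=6
L[15]='a': occ=6, LF[15]=C('a')+6=1+6=7

Answer: 8 9 10 1 2 11 0 12 3 13 14 4 5 15 6 7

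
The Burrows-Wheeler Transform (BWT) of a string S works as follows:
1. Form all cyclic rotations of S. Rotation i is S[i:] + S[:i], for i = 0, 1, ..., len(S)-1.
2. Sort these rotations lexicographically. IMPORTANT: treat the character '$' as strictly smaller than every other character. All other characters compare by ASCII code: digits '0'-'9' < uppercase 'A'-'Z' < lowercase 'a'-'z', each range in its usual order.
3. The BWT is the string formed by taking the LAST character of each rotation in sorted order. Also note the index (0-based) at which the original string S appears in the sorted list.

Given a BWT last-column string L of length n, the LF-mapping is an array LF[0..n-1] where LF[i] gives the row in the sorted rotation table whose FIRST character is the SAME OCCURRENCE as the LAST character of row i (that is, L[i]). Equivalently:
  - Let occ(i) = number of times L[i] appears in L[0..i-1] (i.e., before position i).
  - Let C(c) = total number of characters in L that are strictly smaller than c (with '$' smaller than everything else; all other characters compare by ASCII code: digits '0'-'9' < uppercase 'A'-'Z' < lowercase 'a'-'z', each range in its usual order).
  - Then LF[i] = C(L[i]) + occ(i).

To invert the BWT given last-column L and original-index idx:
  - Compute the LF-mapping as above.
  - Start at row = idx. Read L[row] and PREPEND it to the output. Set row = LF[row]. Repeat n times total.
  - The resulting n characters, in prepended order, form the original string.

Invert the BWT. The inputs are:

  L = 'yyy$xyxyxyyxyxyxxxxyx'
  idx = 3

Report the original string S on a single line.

Answer: xxyxyyyxyxxyxyxyyxxy$

Derivation:
LF mapping: 11 12 13 0 1 14 2 15 3 16 17 4 18 5 19 6 7 8 9 20 10
Walk LF starting at row 3, prepending L[row]:
  step 1: row=3, L[3]='$', prepend. Next row=LF[3]=0
  step 2: row=0, L[0]='y', prepend. Next row=LF[0]=11
  step 3: row=11, L[11]='x', prepend. Next row=LF[11]=4
  step 4: row=4, L[4]='x', prepend. Next row=LF[4]=1
  step 5: row=1, L[1]='y', prepend. Next row=LF[1]=12
  step 6: row=12, L[12]='y', prepend. Next row=LF[12]=18
  step 7: row=18, L[18]='x', prepend. Next row=LF[18]=9
  step 8: row=9, L[9]='y', prepend. Next row=LF[9]=16
  step 9: row=16, L[16]='x', prepend. Next row=LF[16]=7
  step 10: row=7, L[7]='y', prepend. Next row=LF[7]=15
  step 11: row=15, L[15]='x', prepend. Next row=LF[15]=6
  step 12: row=6, L[6]='x', prepend. Next row=LF[6]=2
  step 13: row=2, L[2]='y', prepend. Next row=LF[2]=13
  step 14: row=13, L[13]='x', prepend. Next row=LF[13]=5
  step 15: row=5, L[5]='y', prepend. Next row=LF[5]=14
  step 16: row=14, L[14]='y', prepend. Next row=LF[14]=19
  step 17: row=19, L[19]='y', prepend. Next row=LF[19]=20
  step 18: row=20, L[20]='x', prepend. Next row=LF[20]=10
  step 19: row=10, L[10]='y', prepend. Next row=LF[10]=17
  step 20: row=17, L[17]='x', prepend. Next row=LF[17]=8
  step 21: row=8, L[8]='x', prepend. Next row=LF[8]=3
Reversed output: xxyxyyyxyxxyxyxyyxxy$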